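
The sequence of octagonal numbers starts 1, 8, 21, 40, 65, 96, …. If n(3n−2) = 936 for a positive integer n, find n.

18

Set n(3n−2) = 936, giving 3n² − 2n − 936 = 0.
The discriminant is 4 + 12·936 = 11236, and √11236 = 106.
So n = (2 + 106) / 6 = 108/6 = 18.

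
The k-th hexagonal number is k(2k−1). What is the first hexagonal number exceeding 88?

Solve n(2n−1) > 88 for integer n.
The largest n with value ≤ 88 is 6 (since 66 ≤ 88 < 91), so the first above is n = 7, value 91.

91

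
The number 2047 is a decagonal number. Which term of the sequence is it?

Set n(4n−3) = 2047, giving 4n² − 3n − 2047 = 0.
The discriminant is 9 + 16·2047 = 32761, and √32761 = 181.
So n = (3 + 181) / 8 = 184/8 = 23.

23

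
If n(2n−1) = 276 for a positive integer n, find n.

Set n(2n−1) = 276, giving 2n² − n − 276 = 0.
So n = (1 + 47) / 4 = 48/4 = 12.

12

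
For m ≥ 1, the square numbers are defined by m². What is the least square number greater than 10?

16

Solve n² > 10 for integer n.
The largest n with value ≤ 10 is 3 (since 9 ≤ 10 < 16), so the first above is n = 4, value 16.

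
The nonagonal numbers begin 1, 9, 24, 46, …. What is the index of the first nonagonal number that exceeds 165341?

Solve n(7n−5)/2 > 165341 for integer n.
The largest n with value ≤ 165341 is 217 (since 164269 ≤ 165341 < 165789), so the first above is n = 218, value 165789.

218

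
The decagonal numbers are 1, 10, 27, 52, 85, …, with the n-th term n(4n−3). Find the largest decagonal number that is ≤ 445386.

445222

Solve n(4n−3) ≤ 445386 for integer n.
n = 334 gives 445222 ≤ 445386, while n = 335 gives 447895 > 445386; so the answer is 445222.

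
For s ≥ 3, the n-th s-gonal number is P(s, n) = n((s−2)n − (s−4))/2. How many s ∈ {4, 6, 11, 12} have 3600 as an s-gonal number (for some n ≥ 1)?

1

s = 4: P(4, 60) = 3600. ✓
s = 6: P(6, 42) = 3486 and P(6, 43) = 3655; 3600 is not s-gonal.
s = 11: P(11, 28) = 3430 and P(11, 29) = 3683; 3600 is not s-gonal.
s = 12: P(12, 27) = 3537 and P(12, 28) = 3808; 3600 is not s-gonal.
Hits: s ∈ {4} → 1.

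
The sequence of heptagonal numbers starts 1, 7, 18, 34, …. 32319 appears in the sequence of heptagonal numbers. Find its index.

114

Set n(5n−3)/2 = 32319, giving 5n² − 3n − 64638 = 0.
The discriminant is 9 + 40·32319 = 1292769, and √1292769 = 1137.
So n = (3 + 1137) / 10 = 1140/10 = 114.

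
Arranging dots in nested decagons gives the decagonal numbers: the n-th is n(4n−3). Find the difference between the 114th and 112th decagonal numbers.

1802

114·(4·114 − 3) = 51642 and 112·(4·112 − 3) = 49840.
Difference: 51642 − 49840 = 1802.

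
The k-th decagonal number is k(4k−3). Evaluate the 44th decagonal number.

The 44th decagonal number is n(4n−3) with n = 44.
44·(4·44 − 3) = 44·173 = 7612.

7612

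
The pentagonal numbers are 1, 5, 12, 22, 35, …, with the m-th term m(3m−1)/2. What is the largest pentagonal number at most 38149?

Solve n(3n−1)/2 ≤ 38149 for integer n.
n = 159 gives 37842 ≤ 38149, while n = 160 gives 38320 > 38149; so the answer is 37842.

37842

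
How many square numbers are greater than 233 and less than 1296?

The n-th square number is n².
Smallest index with value > 233: n = 16 (giving 256).
Largest index with value < 1296: n = 35 (giving 1225).
Indices 16 through 35: 20 terms.

20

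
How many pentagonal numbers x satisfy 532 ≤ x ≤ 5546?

42

The n-th pentagonal number is n(3n−1)/2.
Smallest index with value ≥ 532: n = 19 (giving 532).
Largest index with value ≤ 5546: n = 60 (giving 5370).
Indices 19 through 60: 42 terms.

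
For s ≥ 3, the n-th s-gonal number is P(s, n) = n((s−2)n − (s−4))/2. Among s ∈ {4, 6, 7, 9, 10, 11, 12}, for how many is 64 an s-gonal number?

2

s = 4: P(4, 8) = 64. ✓
s = 6: P(6, 5) = 45 and P(6, 6) = 66; 64 is not s-gonal.
s = 7: P(7, 5) = 55 and P(7, 6) = 81; 64 is not s-gonal.
s = 9: P(9, 4) = 46 and P(9, 5) = 75; 64 is not s-gonal.
s = 10: P(10, 4) = 52 and P(10, 5) = 85; 64 is not s-gonal.
s = 11: P(11, 4) = 58 and P(11, 5) = 95; 64 is not s-gonal.
s = 12: P(12, 4) = 64. ✓
Hits: s ∈ {4, 12} → 2.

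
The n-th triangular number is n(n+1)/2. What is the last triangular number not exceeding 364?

351

Solve n(n+1)/2 ≤ 364 for integer n.
n = 26 gives 351 ≤ 364, while n = 27 gives 378 > 364; so the answer is 351.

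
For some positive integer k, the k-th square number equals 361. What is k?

19

We need n² = 361, so n = √361 = 19.
Check: 19² = 361. ✓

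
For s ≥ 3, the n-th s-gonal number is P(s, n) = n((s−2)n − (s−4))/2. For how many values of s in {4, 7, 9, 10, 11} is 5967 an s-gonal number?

1

s = 4: P(4, 77) = 5929 and P(4, 78) = 6084; 5967 is not s-gonal.
s = 7: P(7, 49) = 5929 and P(7, 50) = 6175; 5967 is not s-gonal.
s = 9: P(9, 41) = 5781 and P(9, 42) = 6069; 5967 is not s-gonal.
s = 10: P(10, 39) = 5967. ✓
s = 11: P(11, 36) = 5706 and P(11, 37) = 6031; 5967 is not s-gonal.
Hits: s ∈ {10} → 1.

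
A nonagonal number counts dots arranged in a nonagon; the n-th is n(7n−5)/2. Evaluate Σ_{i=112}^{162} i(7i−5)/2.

3371474

Σ i(7i−5)/2 = (7Σi² − 5Σi) / 2 over i = 112..162.
Σi = 13203 − 6216 = 6987 and Σi² = 1430325 − 462056 = 968269.
(7·968269 − 5·6987) / 2 = 6742948/2 = 3371474.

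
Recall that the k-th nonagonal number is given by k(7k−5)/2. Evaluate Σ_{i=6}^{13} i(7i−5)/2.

2484

Σ i(7i−5)/2 = (7Σi² − 5Σi) / 2 over i = 6..13.
Σi = 91 − 15 = 76 and Σi² = 819 − 55 = 764.
(7·764 − 5·76) / 2 = 4968/2 = 2484.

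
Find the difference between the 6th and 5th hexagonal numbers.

21

Consecutive hexagonal numbers differ by 4n − 3: here 4·6 − 3 = 21.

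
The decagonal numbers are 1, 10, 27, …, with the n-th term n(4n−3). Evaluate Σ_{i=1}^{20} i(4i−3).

Σ i(4i−3) = 4Σi² − 3Σi over i = 1..20.
Σi = 210 and Σi² = 2870.
4·2870 − 3·210 = 10850.

10850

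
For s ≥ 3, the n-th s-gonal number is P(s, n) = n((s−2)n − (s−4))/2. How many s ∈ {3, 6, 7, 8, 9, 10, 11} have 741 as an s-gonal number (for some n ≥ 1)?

1

s = 3: P(3, 38) = 741. ✓
s = 6: P(6, 19) = 703 and P(6, 20) = 780; 741 is not s-gonal.
s = 7: P(7, 17) = 697 and P(7, 18) = 783; 741 is not s-gonal.
s = 8: P(8, 16) = 736 and P(8, 17) = 833; 741 is not s-gonal.
s = 9: P(9, 14) = 651 and P(9, 15) = 750; 741 is not s-gonal.
s = 10: P(10, 13) = 637 and P(10, 14) = 742; 741 is not s-gonal.
s = 11: P(11, 13) = 715 and P(11, 14) = 833; 741 is not s-gonal.
Hits: s ∈ {3} → 1.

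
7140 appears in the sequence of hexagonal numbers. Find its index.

Set n(2n−1) = 7140, giving 2n² − n − 7140 = 0.
The discriminant is 1 + 8·7140 = 57121, and √57121 = 239.
So n = (1 + 239) / 4 = 240/4 = 60.

60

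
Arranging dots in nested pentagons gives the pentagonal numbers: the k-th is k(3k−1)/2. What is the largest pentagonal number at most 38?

Solve n(3n−1)/2 ≤ 38 for integer n.
n = 5 gives 35 ≤ 38, while n = 6 gives 51 > 38; so the answer is 35.

35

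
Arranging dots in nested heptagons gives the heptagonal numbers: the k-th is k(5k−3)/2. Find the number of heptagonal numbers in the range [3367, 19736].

53

The n-th heptagonal number is n(5n−3)/2.
Smallest index with value ≥ 3367: n = 37 (giving 3367).
Largest index with value ≤ 19736: n = 89 (giving 19669).
Indices 37 through 89: 53 terms.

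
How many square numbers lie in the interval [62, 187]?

The n-th square number is n².
Smallest index with value ≥ 62: n = 8 (giving 64).
Largest index with value ≤ 187: n = 13 (giving 169).
Indices 8 through 13: 6 terms.

6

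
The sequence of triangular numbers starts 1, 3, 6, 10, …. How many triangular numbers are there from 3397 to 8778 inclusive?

The n-th triangular number is n(n+1)/2.
Smallest index with value ≥ 3397: n = 82 (giving 3403).
Largest index with value ≤ 8778: n = 132 (giving 8778).
Indices 82 through 132: 51 terms.

51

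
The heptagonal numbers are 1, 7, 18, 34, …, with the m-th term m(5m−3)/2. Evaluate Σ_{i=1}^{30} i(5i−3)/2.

22940

Σ i(5i−3)/2 = (5Σi² − 3Σi) / 2 over i = 1..30.
Σi = 465 and Σi² = 9455.
(5·9455 − 3·465) / 2 = 45880/2 = 22940.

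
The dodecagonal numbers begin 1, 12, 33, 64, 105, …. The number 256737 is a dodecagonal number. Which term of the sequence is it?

227

Set n(5n−4) = 256737, giving 5n² − 4n − 256737 = 0.
So n = (4 + 2266) / 10 = 2270/10 = 227.
Check: 227·(5·227 − 4) = 256737. ✓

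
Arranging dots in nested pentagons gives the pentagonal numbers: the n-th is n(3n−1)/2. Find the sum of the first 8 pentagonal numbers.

288

Σ i(3i−1)/2 = (3Σi² − Σi) / 2 over i = 1..8.
Σi = 36 and Σi² = 204.
(3·204 − 1·36) / 2 = 576/2 = 288.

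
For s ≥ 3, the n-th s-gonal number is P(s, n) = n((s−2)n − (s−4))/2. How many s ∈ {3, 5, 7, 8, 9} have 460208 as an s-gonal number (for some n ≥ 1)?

1

s = 3: P(3, 958) = 459361 and P(3, 959) = 460320; 460208 is not s-gonal.
s = 5: P(5, 554) = 460097 and P(5, 555) = 461760; 460208 is not s-gonal.
s = 7: P(7, 429) = 459459 and P(7, 430) = 461605; 460208 is not s-gonal.
s = 8: P(8, 392) = 460208. ✓
s = 9: P(9, 362) = 457749 and P(9, 363) = 460284; 460208 is not s-gonal.
Hits: s ∈ {8} → 1.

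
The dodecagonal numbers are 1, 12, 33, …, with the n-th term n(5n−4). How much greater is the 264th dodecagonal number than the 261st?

7863

264·(5·264 − 4) = 347424 and 261·(5·261 − 4) = 339561.
Difference: 347424 − 339561 = 7863.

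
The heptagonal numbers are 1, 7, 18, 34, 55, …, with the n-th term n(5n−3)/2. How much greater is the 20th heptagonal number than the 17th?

273

20·(5·20 − 3)/2 = 970 and 17·(5·17 − 3)/2 = 697.
Difference: 970 − 697 = 273.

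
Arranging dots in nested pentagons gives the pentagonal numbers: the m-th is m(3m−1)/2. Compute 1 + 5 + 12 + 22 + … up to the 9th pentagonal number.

405

Σ i(3i−1)/2 = (3Σi² − Σi) / 2 over i = 1..9.
Σi = 45 and Σi² = 285.
(3·285 − 1·45) / 2 = 810/2 = 405.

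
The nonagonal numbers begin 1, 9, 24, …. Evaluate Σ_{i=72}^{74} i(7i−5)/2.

Σ i(7i−5)/2 = (7Σi² − 5Σi) / 2 over i = 72..74.
Σi = 2775 − 2556 = 219 and Σi² = 137825 − 121836 = 15989.
(7·15989 − 5·219) / 2 = 110828/2 = 55414.

55414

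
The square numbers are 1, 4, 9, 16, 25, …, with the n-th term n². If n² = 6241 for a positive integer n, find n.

We need n² = 6241, so n = √6241 = 79.

79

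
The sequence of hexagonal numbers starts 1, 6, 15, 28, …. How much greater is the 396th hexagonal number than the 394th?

3158

396·(2·396 − 1) = 313236 and 394·(2·394 − 1) = 310078.
Difference: 313236 − 310078 = 3158.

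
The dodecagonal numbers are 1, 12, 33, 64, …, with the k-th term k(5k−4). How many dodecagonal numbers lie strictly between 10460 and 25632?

25

The n-th dodecagonal number is n(5n−4).
Smallest index with value > 10460: n = 47 (giving 10857).
Largest index with value < 25632: n = 71 (giving 24921).
Indices 47 through 71: 25 terms.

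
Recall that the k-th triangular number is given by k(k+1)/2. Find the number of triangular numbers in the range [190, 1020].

26

The n-th triangular number is n(n+1)/2.
Smallest index with value ≥ 190: n = 19 (giving 190).
Largest index with value ≤ 1020: n = 44 (giving 990).
Indices 19 through 44: 26 terms.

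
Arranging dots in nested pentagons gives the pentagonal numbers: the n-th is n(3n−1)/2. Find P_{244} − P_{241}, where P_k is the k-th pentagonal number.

244·(3·244 − 1)/2 = 89182 and 241·(3·241 − 1)/2 = 87001.
Difference: 89182 − 87001 = 2181.

2181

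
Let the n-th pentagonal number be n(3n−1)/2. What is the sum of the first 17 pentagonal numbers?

Σ i(3i−1)/2 = (3Σi² − Σi) / 2 over i = 1..17.
Σi = 153 and Σi² = 1785.
(3·1785 − 1·153) / 2 = 5202/2 = 2601.

2601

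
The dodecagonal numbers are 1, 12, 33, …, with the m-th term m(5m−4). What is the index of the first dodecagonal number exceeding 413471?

288

Solve n(5n−4) > 413471 for integer n.
The largest n with value ≤ 413471 is 287 (since 410697 ≤ 413471 < 413568), so the first above is n = 288, value 413568.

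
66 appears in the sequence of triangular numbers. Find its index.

Set n(n+1)/2 = 66, giving n² + n − 132 = 0.
The discriminant is 1 + 8·66 = 529, and √529 = 23.
So n = (-1 + 23) / 2 = 22/2 = 11.

11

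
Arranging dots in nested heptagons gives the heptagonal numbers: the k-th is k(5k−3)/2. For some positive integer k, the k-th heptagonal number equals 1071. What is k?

21

Set n(5n−3)/2 = 1071, giving 5n² − 3n − 2142 = 0.
The discriminant is 9 + 40·1071 = 42849, and √42849 = 207.
So n = (3 + 207) / 10 = 210/10 = 21.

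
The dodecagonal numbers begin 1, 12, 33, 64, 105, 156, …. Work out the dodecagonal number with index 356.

356·(5·356 − 4) = 356·1776 = 632256.

632256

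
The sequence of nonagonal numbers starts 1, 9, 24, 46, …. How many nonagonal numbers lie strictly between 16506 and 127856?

The n-th nonagonal number is n(7n−5)/2.
Smallest index with value > 16506: n = 70 (giving 16975).
Largest index with value < 127856: n = 191 (giving 127206).
Indices 70 through 191: 122 terms.

122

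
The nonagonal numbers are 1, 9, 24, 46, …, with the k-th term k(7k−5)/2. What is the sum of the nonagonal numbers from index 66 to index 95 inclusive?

682255

Σ i(7i−5)/2 = (7Σi² − 5Σi) / 2 over i = 66..95.
Σi = 4560 − 2145 = 2415 and Σi² = 290320 − 93665 = 196655.
(7·196655 − 5·2415) / 2 = 1364510/2 = 682255.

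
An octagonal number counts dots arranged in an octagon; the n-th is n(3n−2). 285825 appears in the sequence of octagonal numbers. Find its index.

Set n(3n−2) = 285825, giving 3n² − 2n − 285825 = 0.
The discriminant is 4 + 12·285825 = 3429904, and √3429904 = 1852.
So n = (2 + 1852) / 6 = 1854/6 = 309.

309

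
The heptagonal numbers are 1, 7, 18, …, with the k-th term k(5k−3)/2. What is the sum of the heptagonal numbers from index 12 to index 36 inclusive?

38350

Σ i(5i−3)/2 = (5Σi² − 3Σi) / 2 over i = 12..36.
Σi = 666 − 66 = 600 and Σi² = 16206 − 506 = 15700.
(5·15700 − 3·600) / 2 = 76700/2 = 38350.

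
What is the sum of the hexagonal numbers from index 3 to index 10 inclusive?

708

Σ i(2i−1) = 2Σi² − Σi over i = 3..10.
Σi = 55 − 3 = 52 and Σi² = 385 − 5 = 380.
2·380 − 1·52 = 708.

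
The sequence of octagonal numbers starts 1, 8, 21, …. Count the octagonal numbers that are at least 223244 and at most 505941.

138

The n-th octagonal number is n(3n−2).
Smallest index with value ≥ 223244: n = 274 (giving 224680).
Largest index with value ≤ 505941: n = 411 (giving 505941).
Indices 274 through 411: 138 terms.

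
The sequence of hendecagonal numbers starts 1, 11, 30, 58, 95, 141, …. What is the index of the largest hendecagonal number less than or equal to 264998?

Solve n(9n−7)/2 ≤ 264998 for integer n.
n = 243 gives 264870 ≤ 264998, while n = 244 gives 267058 > 264998; so the answer is index 243.

243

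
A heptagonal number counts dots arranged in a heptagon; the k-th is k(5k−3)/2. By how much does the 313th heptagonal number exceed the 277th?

53046

313·(5·313 − 3)/2 = 244453 and 277·(5·277 − 3)/2 = 191407.
Difference: 244453 − 191407 = 53046.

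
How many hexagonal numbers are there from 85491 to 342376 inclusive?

207

The n-th hexagonal number is n(2n−1).
Smallest index with value ≥ 85491: n = 207 (giving 85491).
Largest index with value ≤ 342376: n = 413 (giving 340725).
Indices 207 through 413: 207 terms.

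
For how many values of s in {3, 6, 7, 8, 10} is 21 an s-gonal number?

2

s = 3: P(3, 6) = 21. ✓
s = 6: P(6, 3) = 15 and P(6, 4) = 28; 21 is not s-gonal.
s = 7: P(7, 3) = 18 and P(7, 4) = 34; 21 is not s-gonal.
s = 8: P(8, 3) = 21. ✓
s = 10: P(10, 2) = 10 and P(10, 3) = 27; 21 is not s-gonal.
Hits: s ∈ {3, 8} → 2.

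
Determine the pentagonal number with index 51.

3876

The 51st pentagonal number is n(3n−1)/2 with n = 51.
51·(3·51 − 1)/2 = 51·152/2 = 51·76 = 3876.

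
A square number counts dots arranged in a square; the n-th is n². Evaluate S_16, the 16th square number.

256

16² = 256.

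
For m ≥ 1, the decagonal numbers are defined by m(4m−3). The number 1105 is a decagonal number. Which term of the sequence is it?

Set n(4n−3) = 1105, giving 4n² − 3n − 1105 = 0.
The discriminant is 9 + 16·1105 = 17689, and √17689 = 133.
So n = (3 + 133) / 8 = 136/8 = 17.

17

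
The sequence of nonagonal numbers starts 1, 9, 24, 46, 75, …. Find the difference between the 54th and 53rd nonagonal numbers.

Consecutive nonagonal numbers differ by 7n − 6: here 7·54 − 6 = 372.

372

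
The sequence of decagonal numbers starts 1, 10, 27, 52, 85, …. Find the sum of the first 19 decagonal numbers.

9310

Σ i(4i−3) = 4Σi² − 3Σi over i = 1..19.
Σi = 190 and Σi² = 2470.
4·2470 − 3·190 = 9310.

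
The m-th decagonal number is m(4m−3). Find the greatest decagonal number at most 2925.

2835

Solve n(4n−3) ≤ 2925 for integer n.
n = 27 gives 2835 ≤ 2925, while n = 28 gives 3052 > 2925; so the answer is 2835.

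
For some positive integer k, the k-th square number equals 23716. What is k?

We need n² = 23716, so n = √23716 = 154.

154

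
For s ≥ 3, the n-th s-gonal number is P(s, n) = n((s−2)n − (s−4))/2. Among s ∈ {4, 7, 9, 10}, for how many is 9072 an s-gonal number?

1

s = 4: P(4, 95) = 9025 and P(4, 96) = 9216; 9072 is not s-gonal.
s = 7: P(7, 60) = 8910 and P(7, 61) = 9211; 9072 is not s-gonal.
s = 9: P(9, 51) = 8976 and P(9, 52) = 9334; 9072 is not s-gonal.
s = 10: P(10, 48) = 9072. ✓
Hits: s ∈ {10} → 1.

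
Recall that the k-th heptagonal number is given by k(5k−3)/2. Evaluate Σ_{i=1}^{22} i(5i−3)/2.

Σ i(5i−3)/2 = (5Σi² − 3Σi) / 2 over i = 1..22.
Σi = 253 and Σi² = 3795.
(5·3795 − 3·253) / 2 = 18216/2 = 9108.

9108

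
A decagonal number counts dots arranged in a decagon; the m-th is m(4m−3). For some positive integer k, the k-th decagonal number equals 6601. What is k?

41

Set n(4n−3) = 6601, giving 4n² − 3n − 6601 = 0.
The discriminant is 9 + 16·6601 = 105625, and √105625 = 325.
So n = (3 + 325) / 8 = 328/8 = 41.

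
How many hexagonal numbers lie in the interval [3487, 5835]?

The n-th hexagonal number is n(2n−1).
Smallest index with value ≥ 3487: n = 43 (giving 3655).
Largest index with value ≤ 5835: n = 54 (giving 5778).
Indices 43 through 54: 12 terms.

12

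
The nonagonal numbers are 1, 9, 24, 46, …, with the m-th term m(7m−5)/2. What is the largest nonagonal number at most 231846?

230529

Solve n(7n−5)/2 ≤ 231846 for integer n.
n = 257 gives 230529 ≤ 231846, while n = 258 gives 232329 > 231846; so the answer is 230529.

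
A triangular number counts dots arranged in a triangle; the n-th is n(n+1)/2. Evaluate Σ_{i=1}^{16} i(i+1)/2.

Σ i(i+1)/2 = (Σi² + Σi) / 2 over i = 1..16.
Σi = 136 and Σi² = 1496.
(1·1496 + 1·136) / 2 = 1632/2 = 816.

816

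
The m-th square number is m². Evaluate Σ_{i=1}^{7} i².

Σ_{i=1}^{7} i² = 7·8·15/6 = 140.

140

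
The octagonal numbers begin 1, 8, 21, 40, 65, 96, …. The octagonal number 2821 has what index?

31

Set n(3n−2) = 2821, giving 3n² − 2n − 2821 = 0.
The discriminant is 4 + 12·2821 = 33856, and √33856 = 184.
So n = (2 + 184) / 6 = 186/6 = 31.
Check: 31·(3·31 − 2) = 2821. ✓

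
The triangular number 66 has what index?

11

Set n(n+1)/2 = 66, giving n² + n − 132 = 0.
The discriminant is 1 + 8·66 = 529, and √529 = 23.
So n = (-1 + 23) / 2 = 22/2 = 11.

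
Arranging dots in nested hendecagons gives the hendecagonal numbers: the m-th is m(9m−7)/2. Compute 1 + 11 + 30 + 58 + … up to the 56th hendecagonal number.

264936

Σ i(9i−7)/2 = (9Σi² − 7Σi) / 2 over i = 1..56.
Σi = 1596 and Σi² = 60116.
(9·60116 − 7·1596) / 2 = 529872/2 = 264936.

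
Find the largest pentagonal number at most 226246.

Solve n(3n−1)/2 ≤ 226246 for integer n.
n = 388 gives 225622 ≤ 226246, while n = 389 gives 226787 > 226246; so the answer is 225622.

225622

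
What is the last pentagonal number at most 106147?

Solve n(3n−1)/2 ≤ 106147 for integer n.
n = 266 gives 106001 ≤ 106147, while n = 267 gives 106800 > 106147; so the answer is 106001.

106001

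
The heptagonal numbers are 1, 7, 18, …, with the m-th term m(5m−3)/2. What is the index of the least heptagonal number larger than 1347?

Solve n(5n−3)/2 > 1347 for integer n.
The largest n with value ≤ 1347 is 23 (since 1288 ≤ 1347 < 1404), so the first above is n = 24, value 1404.

24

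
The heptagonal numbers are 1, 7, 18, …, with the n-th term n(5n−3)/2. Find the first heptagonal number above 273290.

273406

Solve n(5n−3)/2 > 273290 for integer n.
The largest n with value ≤ 273290 is 330 (since 271755 ≤ 273290 < 273406), so the first above is n = 331, value 273406.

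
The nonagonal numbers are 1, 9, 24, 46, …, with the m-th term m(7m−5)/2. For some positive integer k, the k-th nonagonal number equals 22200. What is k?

Set n(7n−5)/2 = 22200, giving 7n² − 5n − 44400 = 0.
The discriminant is 25 + 56·22200 = 1243225, and √1243225 = 1115.
So n = (5 + 1115) / 14 = 1120/14 = 80.

80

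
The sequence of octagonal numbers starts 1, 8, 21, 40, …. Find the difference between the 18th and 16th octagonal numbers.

18·(3·18 − 2) = 936 and 16·(3·16 − 2) = 736.
Difference: 936 − 736 = 200.

200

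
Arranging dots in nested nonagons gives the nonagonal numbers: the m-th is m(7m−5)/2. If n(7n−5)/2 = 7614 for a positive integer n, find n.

47

Set n(7n−5)/2 = 7614, giving 7n² − 5n − 15228 = 0.
The discriminant is 25 + 56·7614 = 426409, and √426409 = 653.
So n = (5 + 653) / 14 = 658/14 = 47.
Check: 47·(7·47 − 5)/2 = 7614. ✓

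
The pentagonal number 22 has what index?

4

Set n(3n−1)/2 = 22, giving 3n² − n − 44 = 0.
The discriminant is 1 + 24·22 = 529, and √529 = 23.
So n = (1 + 23) / 6 = 24/6 = 4.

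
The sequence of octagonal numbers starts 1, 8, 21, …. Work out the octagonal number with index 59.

59·(3·59 − 2) = 59·175 = 10325.

10325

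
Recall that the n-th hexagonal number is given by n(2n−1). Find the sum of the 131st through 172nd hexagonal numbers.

1933967

Σ i(2i−1) = 2Σi² − Σi over i = 131..172.
Σi = 14878 − 8515 = 6363 and Σi² = 1710970 − 740805 = 970165.
2·970165 − 1·6363 = 1933967.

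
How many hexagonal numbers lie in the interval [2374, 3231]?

The n-th hexagonal number is n(2n−1).
Smallest index with value ≥ 2374: n = 35 (giving 2415).
Largest index with value ≤ 3231: n = 40 (giving 3160).
Indices 35 through 40: 6 terms.

6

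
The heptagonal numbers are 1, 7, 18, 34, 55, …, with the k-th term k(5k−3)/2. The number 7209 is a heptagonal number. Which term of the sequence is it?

Set n(5n−3)/2 = 7209, giving 5n² − 3n − 14418 = 0.
The discriminant is 9 + 40·7209 = 288369, and √288369 = 537.
So n = (3 + 537) / 10 = 540/10 = 54.

54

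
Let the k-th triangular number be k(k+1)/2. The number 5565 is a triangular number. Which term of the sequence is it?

105

Set n(n+1)/2 = 5565, giving n² + n − 11130 = 0.
The discriminant is 1 + 8·5565 = 44521, and √44521 = 211.
So n = (-1 + 211) / 2 = 210/2 = 105.
Check: 105·106/2 = 5565. ✓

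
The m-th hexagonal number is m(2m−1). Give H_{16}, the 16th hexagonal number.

The 16th hexagonal number is n(2n−1) with n = 16.
16·(2·16 − 1) = 16·31 = 496.

496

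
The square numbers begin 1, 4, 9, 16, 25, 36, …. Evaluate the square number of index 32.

32² = 1024.

1024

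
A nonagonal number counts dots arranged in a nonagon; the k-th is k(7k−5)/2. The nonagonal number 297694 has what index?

Set n(7n−5)/2 = 297694, giving 7n² − 5n − 595388 = 0.
So n = (5 + 4083) / 14 = 4088/14 = 292.
Check: 292·(7·292 − 5)/2 = 297694. ✓

292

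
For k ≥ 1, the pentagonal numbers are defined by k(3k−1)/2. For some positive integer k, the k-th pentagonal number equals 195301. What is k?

Set n(3n−1)/2 = 195301, giving 3n² − n − 390602 = 0.
So n = (1 + 2165) / 6 = 2166/6 = 361.

361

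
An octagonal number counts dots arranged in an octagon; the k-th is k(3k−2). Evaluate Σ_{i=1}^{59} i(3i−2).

Σ i(3i−2) = 3Σi² − 2Σi over i = 1..59.
Σi = 1770 and Σi² = 70210.
3·70210 − 2·1770 = 207090.

207090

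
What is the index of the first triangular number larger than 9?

4

Solve n(n+1)/2 > 9 for integer n.
The largest n with value ≤ 9 is 3 (since 6 ≤ 9 < 10), so the first above is n = 4, value 10.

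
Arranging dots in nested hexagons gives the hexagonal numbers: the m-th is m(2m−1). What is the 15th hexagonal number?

15·(2·15 − 1) = 15·29 = 435.

435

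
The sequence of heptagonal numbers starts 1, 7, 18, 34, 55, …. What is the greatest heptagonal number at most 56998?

56776

Solve n(5n−3)/2 ≤ 56998 for integer n.
n = 151 gives 56776 ≤ 56998, while n = 152 gives 57532 > 56998; so the answer is 56776.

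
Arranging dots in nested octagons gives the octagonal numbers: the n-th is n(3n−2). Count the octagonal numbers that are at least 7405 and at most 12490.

The n-th octagonal number is n(3n−2).
Smallest index with value ≥ 7405: n = 51 (giving 7701).
Largest index with value ≤ 12490: n = 64 (giving 12160).
Indices 51 through 64: 14 terms.

14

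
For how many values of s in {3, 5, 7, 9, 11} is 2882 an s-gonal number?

s = 3: P(3, 75) = 2850 and P(3, 76) = 2926; 2882 is not s-gonal.
s = 5: P(5, 44) = 2882. ✓
s = 7: P(7, 34) = 2839 and P(7, 35) = 3010; 2882 is not s-gonal.
s = 9: P(9, 29) = 2871 and P(9, 30) = 3075; 2882 is not s-gonal.
s = 11: P(11, 25) = 2725 and P(11, 26) = 2951; 2882 is not s-gonal.
Hits: s ∈ {5} → 1.

1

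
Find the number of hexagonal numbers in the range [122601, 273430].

123

The n-th hexagonal number is n(2n−1).
Smallest index with value ≥ 122601: n = 248 (giving 122760).
Largest index with value ≤ 273430: n = 370 (giving 273430).
Indices 248 through 370: 123 terms.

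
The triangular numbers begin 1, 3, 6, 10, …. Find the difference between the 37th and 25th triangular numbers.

37·38/2 = 703 and 25·26/2 = 325.
Difference: 703 − 325 = 378.

378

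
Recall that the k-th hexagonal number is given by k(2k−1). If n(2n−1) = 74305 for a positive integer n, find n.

Set n(2n−1) = 74305, giving 2n² − n − 74305 = 0.
So n = (1 + 771) / 4 = 772/4 = 193.

193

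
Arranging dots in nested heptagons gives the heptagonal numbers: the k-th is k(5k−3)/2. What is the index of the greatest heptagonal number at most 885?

Solve n(5n−3)/2 ≤ 885 for integer n.
n = 19 gives 874 ≤ 885, while n = 20 gives 970 > 885; so the answer is index 19.

19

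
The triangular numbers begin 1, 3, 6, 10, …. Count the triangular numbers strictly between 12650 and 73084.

The n-th triangular number is n(n+1)/2.
Smallest index with value > 12650: n = 159 (giving 12720).
Largest index with value < 73084: n = 381 (giving 72771).
Indices 159 through 381: 223 terms.

223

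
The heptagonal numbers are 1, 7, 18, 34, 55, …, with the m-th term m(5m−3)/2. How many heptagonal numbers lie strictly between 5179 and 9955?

The n-th heptagonal number is n(5n−3)/2.
Smallest index with value > 5179: n = 46 (giving 5221).
Largest index with value < 9955: n = 63 (giving 9828).
Indices 46 through 63: 18 terms.

18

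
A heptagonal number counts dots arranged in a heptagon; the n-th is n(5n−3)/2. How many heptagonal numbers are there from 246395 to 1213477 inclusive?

The n-th heptagonal number is n(5n−3)/2.
Smallest index with value ≥ 246395: n = 315 (giving 247590).
Largest index with value ≤ 1213477: n = 697 (giving 1213477).
Indices 315 through 697: 383 terms.

383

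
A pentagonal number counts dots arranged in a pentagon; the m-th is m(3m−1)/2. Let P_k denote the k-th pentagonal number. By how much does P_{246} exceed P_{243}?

2199

246·(3·246 − 1)/2 = 90651 and 243·(3·243 − 1)/2 = 88452.
Difference: 90651 − 88452 = 2199.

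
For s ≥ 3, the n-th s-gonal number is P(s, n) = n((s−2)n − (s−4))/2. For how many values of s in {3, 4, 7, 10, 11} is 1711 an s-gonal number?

s = 3: P(3, 58) = 1711. ✓
s = 4: P(4, 41) = 1681 and P(4, 42) = 1764; 1711 is not s-gonal.
s = 7: P(7, 26) = 1651 and P(7, 27) = 1782; 1711 is not s-gonal.
s = 10: P(10, 21) = 1701 and P(10, 22) = 1870; 1711 is not s-gonal.
s = 11: P(11, 19) = 1558 and P(11, 20) = 1730; 1711 is not s-gonal.
Hits: s ∈ {3} → 1.

1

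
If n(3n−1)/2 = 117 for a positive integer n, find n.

9

Set n(3n−1)/2 = 117, giving 3n² − n − 234 = 0.
The discriminant is 1 + 24·117 = 2809, and √2809 = 53.
So n = (1 + 53) / 6 = 54/6 = 9.
Check: 9·(3·9 − 1)/2 = 117. ✓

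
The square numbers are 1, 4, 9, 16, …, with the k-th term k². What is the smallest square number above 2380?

Solve n² > 2380 for integer n.
The largest n with value ≤ 2380 is 48 (since 2304 ≤ 2380 < 2401), so the first above is n = 49, value 2401.

2401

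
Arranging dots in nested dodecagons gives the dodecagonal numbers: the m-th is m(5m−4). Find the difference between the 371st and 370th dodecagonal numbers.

3701

Consecutive dodecagonal numbers differ by 10n − 9: here 10·371 − 9 = 3701.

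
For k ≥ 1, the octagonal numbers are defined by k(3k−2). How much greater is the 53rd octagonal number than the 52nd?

Consecutive octagonal numbers differ by 6n − 5: here 6·53 − 5 = 313.

313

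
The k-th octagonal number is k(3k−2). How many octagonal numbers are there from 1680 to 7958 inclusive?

The n-th octagonal number is n(3n−2).
Smallest index with value ≥ 1680: n = 24 (giving 1680).
Largest index with value ≤ 7958: n = 51 (giving 7701).
Indices 24 through 51: 28 terms.

28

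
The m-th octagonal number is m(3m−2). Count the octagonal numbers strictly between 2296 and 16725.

The n-th octagonal number is n(3n−2).
Smallest index with value > 2296: n = 29 (giving 2465).
Largest index with value < 16725: n = 74 (giving 16280).
Indices 29 through 74: 46 terms.

46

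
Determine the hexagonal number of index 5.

45

The 5th hexagonal number is n(2n−1) with n = 5.
5·(2·5 − 1) = 5·9 = 45.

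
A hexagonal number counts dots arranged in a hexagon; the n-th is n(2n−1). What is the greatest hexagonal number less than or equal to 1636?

1540

Solve n(2n−1) ≤ 1636 for integer n.
n = 28 gives 1540 ≤ 1636, while n = 29 gives 1653 > 1636; so the answer is 1540.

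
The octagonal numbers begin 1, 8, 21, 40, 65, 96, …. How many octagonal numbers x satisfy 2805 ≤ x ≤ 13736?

The n-th octagonal number is n(3n−2).
Smallest index with value ≥ 2805: n = 31 (giving 2821).
Largest index with value ≤ 13736: n = 68 (giving 13736).
Indices 31 through 68: 38 terms.

38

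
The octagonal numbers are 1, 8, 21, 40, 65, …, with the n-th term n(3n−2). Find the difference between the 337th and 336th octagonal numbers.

2017

Consecutive octagonal numbers differ by 6n − 5: here 6·337 − 5 = 2017.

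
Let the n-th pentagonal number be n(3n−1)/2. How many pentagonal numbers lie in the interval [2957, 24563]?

84

The n-th pentagonal number is n(3n−1)/2.
Smallest index with value ≥ 2957: n = 45 (giving 3015).
Largest index with value ≤ 24563: n = 128 (giving 24512).
Indices 45 through 128: 84 terms.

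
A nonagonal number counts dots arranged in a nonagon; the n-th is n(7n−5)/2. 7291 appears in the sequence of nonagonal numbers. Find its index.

Set n(7n−5)/2 = 7291, giving 7n² − 5n − 14582 = 0.
The discriminant is 25 + 56·7291 = 408321, and √408321 = 639.
So n = (5 + 639) / 14 = 644/14 = 46.

46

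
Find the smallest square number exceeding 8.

Solve n² > 8 for integer n.
The largest n with value ≤ 8 is 2 (since 4 ≤ 8 < 9), so the first above is n = 3, value 9.

9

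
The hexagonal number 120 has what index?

8

Set n(2n−1) = 120, giving 2n² − n − 120 = 0.
The discriminant is 1 + 8·120 = 961, and √961 = 31.
So n = (1 + 31) / 4 = 32/4 = 8.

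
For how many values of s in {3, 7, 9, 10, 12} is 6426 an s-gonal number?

s = 3: P(3, 112) = 6328 and P(3, 113) = 6441; 6426 is not s-gonal.
s = 7: P(7, 51) = 6426. ✓
s = 9: P(9, 43) = 6364 and P(9, 44) = 6666; 6426 is not s-gonal.
s = 10: P(10, 40) = 6280 and P(10, 41) = 6601; 6426 is not s-gonal.
s = 12: P(12, 36) = 6336 and P(12, 37) = 6697; 6426 is not s-gonal.
Hits: s ∈ {7} → 1.

1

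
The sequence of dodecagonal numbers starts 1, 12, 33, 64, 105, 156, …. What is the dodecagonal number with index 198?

The 198th dodecagonal number is n(5n−4) with n = 198.
198·(5·198 − 4) = 198·986 = 195228.

195228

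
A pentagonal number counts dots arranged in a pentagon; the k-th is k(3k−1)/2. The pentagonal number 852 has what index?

24

Set n(3n−1)/2 = 852, giving 3n² − n − 1704 = 0.
The discriminant is 1 + 24·852 = 20449, and √20449 = 143.
So n = (1 + 143) / 6 = 144/6 = 24.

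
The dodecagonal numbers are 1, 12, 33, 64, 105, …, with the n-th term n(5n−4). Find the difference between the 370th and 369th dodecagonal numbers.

Consecutive dodecagonal numbers differ by 10n − 9: here 10·370 − 9 = 3691.

3691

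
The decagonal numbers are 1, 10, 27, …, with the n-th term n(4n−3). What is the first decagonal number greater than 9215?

Solve n(4n−3) > 9215 for integer n.
The largest n with value ≤ 9215 is 48 (since 9072 ≤ 9215 < 9457), so the first above is n = 49, value 9457.

9457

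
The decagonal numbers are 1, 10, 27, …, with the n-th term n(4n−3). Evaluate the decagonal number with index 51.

10251

The 51st decagonal number is n(4n−3) with n = 51.
51·(4·51 − 3) = 51·201 = 10251.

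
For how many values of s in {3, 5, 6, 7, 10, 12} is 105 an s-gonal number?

2

s = 3: P(3, 14) = 105. ✓
s = 5: P(5, 8) = 92 and P(5, 9) = 117; 105 is not s-gonal.
s = 6: P(6, 7) = 91 and P(6, 8) = 120; 105 is not s-gonal.
s = 7: P(7, 6) = 81 and P(7, 7) = 112; 105 is not s-gonal.
s = 10: P(10, 5) = 85 and P(10, 6) = 126; 105 is not s-gonal.
s = 12: P(12, 5) = 105. ✓
Hits: s ∈ {3, 12} → 2.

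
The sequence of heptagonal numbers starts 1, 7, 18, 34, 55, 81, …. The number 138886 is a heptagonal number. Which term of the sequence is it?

Set n(5n−3)/2 = 138886, giving 5n² − 3n − 277772 = 0.
The discriminant is 9 + 40·138886 = 5555449, and √5555449 = 2357.
So n = (3 + 2357) / 10 = 2360/10 = 236.
Check: 236·(5·236 − 3)/2 = 138886. ✓

236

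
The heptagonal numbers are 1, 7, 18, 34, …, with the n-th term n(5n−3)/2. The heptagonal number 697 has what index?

17

Set n(5n−3)/2 = 697, giving 5n² − 3n − 1394 = 0.
The discriminant is 9 + 40·697 = 27889, and √27889 = 167.
So n = (3 + 167) / 10 = 170/10 = 17.
Check: 17·(5·17 − 3)/2 = 697. ✓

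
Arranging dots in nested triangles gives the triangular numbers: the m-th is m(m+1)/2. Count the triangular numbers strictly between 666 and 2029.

The n-th triangular number is n(n+1)/2.
Smallest index with value > 666: n = 37 (giving 703).
Largest index with value < 2029: n = 63 (giving 2016).
Indices 37 through 63: 27 terms.

27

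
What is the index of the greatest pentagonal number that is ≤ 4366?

Solve n(3n−1)/2 ≤ 4366 for integer n.
n = 54 gives 4347 ≤ 4366, while n = 55 gives 4510 > 4366; so the answer is index 54.

54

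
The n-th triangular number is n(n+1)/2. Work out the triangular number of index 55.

1540

55·56/2 = 3080/2 = 1540.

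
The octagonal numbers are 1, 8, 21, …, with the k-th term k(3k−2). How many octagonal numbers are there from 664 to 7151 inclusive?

The n-th octagonal number is n(3n−2).
Smallest index with value ≥ 664: n = 16 (giving 736).
Largest index with value ≤ 7151: n = 49 (giving 7105).
Indices 16 through 49: 34 terms.

34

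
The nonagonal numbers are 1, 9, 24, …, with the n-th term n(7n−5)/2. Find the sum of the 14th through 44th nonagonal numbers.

Σ i(7i−5)/2 = (7Σi² − 5Σi) / 2 over i = 14..44.
Σi = 990 − 91 = 899 and Σi² = 29370 − 819 = 28551.
(7·28551 − 5·899) / 2 = 195362/2 = 97681.

97681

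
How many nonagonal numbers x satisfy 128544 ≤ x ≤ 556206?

208

The n-th nonagonal number is n(7n−5)/2.
Smallest index with value ≥ 128544: n = 192 (giving 128544).
Largest index with value ≤ 556206: n = 399 (giving 556206).
Indices 192 through 399: 208 terms.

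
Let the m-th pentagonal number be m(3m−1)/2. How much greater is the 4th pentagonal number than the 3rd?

10

Consecutive pentagonal numbers differ by 3n − 2: here 3·4 − 2 = 10.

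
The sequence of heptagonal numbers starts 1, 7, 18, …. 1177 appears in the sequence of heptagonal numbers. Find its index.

Set n(5n−3)/2 = 1177, giving 5n² − 3n − 2354 = 0.
The discriminant is 9 + 40·1177 = 47089, and √47089 = 217.
So n = (3 + 217) / 10 = 220/10 = 22.

22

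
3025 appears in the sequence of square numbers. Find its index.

We need n² = 3025, so n = √3025 = 55.

55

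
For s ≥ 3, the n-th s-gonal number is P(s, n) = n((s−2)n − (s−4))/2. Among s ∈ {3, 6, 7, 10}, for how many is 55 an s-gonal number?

2

s = 3: P(3, 10) = 55. ✓
s = 6: P(6, 5) = 45 and P(6, 6) = 66; 55 is not s-gonal.
s = 7: P(7, 5) = 55. ✓
s = 10: P(10, 4) = 52 and P(10, 5) = 85; 55 is not s-gonal.
Hits: s ∈ {3, 7} → 2.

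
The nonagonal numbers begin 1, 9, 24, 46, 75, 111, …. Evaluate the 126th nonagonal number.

The 126th nonagonal number is n(7n−5)/2 with n = 126.
126·(7·126 − 5)/2 = 126·877/2 = 55251.

55251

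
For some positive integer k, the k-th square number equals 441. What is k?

21

We need n² = 441, so n = √441 = 21.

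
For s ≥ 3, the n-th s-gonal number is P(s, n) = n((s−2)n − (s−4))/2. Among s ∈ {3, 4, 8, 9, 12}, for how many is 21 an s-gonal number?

2

s = 3: P(3, 6) = 21. ✓
s = 4: P(4, 4) = 16 and P(4, 5) = 25; 21 is not s-gonal.
s = 8: P(8, 3) = 21. ✓
s = 9: P(9, 2) = 9 and P(9, 3) = 24; 21 is not s-gonal.
s = 12: P(12, 2) = 12 and P(12, 3) = 33; 21 is not s-gonal.
Hits: s ∈ {3, 8} → 2.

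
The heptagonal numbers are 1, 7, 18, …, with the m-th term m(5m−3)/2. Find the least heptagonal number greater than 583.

616

Solve n(5n−3)/2 > 583 for integer n.
The largest n with value ≤ 583 is 15 (since 540 ≤ 583 < 616), so the first above is n = 16, value 616.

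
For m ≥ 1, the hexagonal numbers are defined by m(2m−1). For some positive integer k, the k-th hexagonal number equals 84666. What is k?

206

Set n(2n−1) = 84666, giving 2n² − n − 84666 = 0.
The discriminant is 1 + 8·84666 = 677329, and √677329 = 823.
So n = (1 + 823) / 4 = 824/4 = 206.
Check: 206·(2·206 − 1) = 84666. ✓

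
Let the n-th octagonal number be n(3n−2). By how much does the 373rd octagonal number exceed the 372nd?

2233

Consecutive octagonal numbers differ by 6n − 5: here 6·373 − 5 = 2233.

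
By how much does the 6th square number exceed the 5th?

n² − (n−1)² = 2n − 1, so 6² − 5² = 2·6 − 1 = 11.

11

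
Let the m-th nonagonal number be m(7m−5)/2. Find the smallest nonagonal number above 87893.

Solve n(7n−5)/2 > 87893 for integer n.
The largest n with value ≤ 87893 is 158 (since 86979 ≤ 87893 < 88086), so the first above is n = 159, value 88086.

88086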